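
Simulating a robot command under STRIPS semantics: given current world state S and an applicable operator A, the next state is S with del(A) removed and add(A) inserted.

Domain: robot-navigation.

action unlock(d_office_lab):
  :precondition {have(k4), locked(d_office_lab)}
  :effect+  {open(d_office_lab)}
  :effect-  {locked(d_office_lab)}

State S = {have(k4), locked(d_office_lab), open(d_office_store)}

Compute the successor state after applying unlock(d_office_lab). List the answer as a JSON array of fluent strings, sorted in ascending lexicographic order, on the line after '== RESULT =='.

Compute (S \ del) ∪ add:
  pre ⊆ S: {have(k4), locked(d_office_lab)} ⊆ S  — applicable
  S \ del = {have(k4), open(d_office_store)}
  ∪ add   = {have(k4), open(d_office_lab), open(d_office_store)}

== RESULT ==
["have(k4)", "open(d_office_lab)", "open(d_office_store)"]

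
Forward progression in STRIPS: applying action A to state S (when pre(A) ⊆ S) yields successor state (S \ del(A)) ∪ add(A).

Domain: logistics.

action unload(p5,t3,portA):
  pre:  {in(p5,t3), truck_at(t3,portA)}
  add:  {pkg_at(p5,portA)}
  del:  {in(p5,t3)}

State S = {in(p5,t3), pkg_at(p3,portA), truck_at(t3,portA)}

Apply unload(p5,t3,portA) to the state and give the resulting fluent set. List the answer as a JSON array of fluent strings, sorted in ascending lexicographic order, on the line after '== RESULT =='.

Progress:
  pre ⊆ S: {in(p5,t3), truck_at(t3,portA)} ⊆ S  — applicable
  S \ del = {pkg_at(p3,portA), truck_at(t3,portA)}
  ∪ add   = {pkg_at(p3,portA), pkg_at(p5,portA), truck_at(t3,portA)}

== RESULT ==
["pkg_at(p3,portA)", "pkg_at(p5,portA)", "truck_at(t3,portA)"]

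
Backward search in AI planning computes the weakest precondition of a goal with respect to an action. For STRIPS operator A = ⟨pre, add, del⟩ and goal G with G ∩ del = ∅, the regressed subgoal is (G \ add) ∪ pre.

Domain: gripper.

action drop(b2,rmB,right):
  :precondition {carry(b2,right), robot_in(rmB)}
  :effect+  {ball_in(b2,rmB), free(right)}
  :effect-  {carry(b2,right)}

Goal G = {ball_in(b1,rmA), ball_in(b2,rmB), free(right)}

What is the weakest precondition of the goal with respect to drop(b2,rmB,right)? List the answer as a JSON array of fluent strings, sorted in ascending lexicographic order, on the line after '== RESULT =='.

Regress:
  G ∩ del = {}  (empty — regression defined)
  G \ add = {ball_in(b1,rmA), ball_in(b2,rmB), free(right)} \ {ball_in(b2,rmB), free(right)} = {ball_in(b1,rmA)}
  ∪ pre   = {ball_in(b1,rmA)} ∪ {carry(b2,right), robot_in(rmB)}
          = {ball_in(b1,rmA), carry(b2,right), robot_in(rmB)}

== RESULT ==
["ball_in(b1,rmA)", "carry(b2,right)", "robot_in(rmB)"]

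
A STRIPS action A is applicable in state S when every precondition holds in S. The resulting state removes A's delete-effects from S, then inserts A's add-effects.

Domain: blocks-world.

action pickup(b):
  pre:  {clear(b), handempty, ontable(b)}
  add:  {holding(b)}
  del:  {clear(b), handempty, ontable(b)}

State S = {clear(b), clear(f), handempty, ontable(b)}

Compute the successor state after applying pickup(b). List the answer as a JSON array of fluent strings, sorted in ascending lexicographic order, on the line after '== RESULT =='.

Progress:
  pre ⊆ S: {clear(b), handempty, ontable(b)} ⊆ S  — applicable
  S \ del = {clear(f)}
  ∪ add   = {clear(f), holding(b)}

== RESULT ==
["clear(f)", "holding(b)"]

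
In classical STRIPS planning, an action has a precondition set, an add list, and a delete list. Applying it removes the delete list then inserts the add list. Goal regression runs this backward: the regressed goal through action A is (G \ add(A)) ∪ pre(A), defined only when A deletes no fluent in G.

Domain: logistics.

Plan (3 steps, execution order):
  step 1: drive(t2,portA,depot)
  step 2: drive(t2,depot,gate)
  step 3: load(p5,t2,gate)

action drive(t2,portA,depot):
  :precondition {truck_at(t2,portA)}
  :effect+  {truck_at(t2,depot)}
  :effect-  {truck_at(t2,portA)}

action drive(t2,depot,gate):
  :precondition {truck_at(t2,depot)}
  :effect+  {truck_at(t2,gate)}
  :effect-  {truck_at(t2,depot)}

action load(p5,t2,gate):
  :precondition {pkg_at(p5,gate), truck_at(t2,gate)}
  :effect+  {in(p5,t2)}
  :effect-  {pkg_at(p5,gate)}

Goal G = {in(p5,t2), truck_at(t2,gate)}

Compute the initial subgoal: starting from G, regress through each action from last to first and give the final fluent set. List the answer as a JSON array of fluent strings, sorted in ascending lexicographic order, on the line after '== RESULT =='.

Work backward from the goal:
  through step 3 (load(p5,t2,gate)): drop {in(p5,t2)}, keep {truck_at(t2,gate)}, require {pkg_at(p5,gate), truck_at(t2,gate)}
    → {pkg_at(p5,gate), truck_at(t2,gate)}
  through step 2 (drive(t2,depot,gate)): drop {truck_at(t2,gate)}, keep {pkg_at(p5,gate)}, require {truck_at(t2,depot)}
    → {pkg_at(p5,gate), truck_at(t2,depot)}
  through step 1 (drive(t2,portA,depot)): drop {truck_at(t2,depot)}, keep {pkg_at(p5,gate)}, require {truck_at(t2,portA)}
    → {pkg_at(p5,gate), truck_at(t2,portA)}

== RESULT ==
["pkg_at(p5,gate)", "truck_at(t2,portA)"]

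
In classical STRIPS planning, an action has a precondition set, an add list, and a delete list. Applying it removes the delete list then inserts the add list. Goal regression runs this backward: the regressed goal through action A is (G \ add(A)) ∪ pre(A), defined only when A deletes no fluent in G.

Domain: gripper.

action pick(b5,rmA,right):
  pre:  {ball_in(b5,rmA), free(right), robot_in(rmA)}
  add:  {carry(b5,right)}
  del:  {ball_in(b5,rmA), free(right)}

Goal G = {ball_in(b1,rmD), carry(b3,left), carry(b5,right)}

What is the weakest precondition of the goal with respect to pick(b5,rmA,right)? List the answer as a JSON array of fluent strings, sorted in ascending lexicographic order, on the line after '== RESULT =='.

Compute (G \ add) ∪ pre:
  G ∩ del = {}  (empty — regression defined)
  G \ add = {ball_in(b1,rmD), carry(b3,left), carry(b5,right)} \ {carry(b5,right)} = {ball_in(b1,rmD), carry(b3,left)}
  ∪ pre   = {ball_in(b1,rmD), carry(b3,left)} ∪ {ball_in(b5,rmA), free(right), robot_in(rmA)}
          = {ball_in(b1,rmD), ball_in(b5,rmA), carry(b3,left), free(right), robot_in(rmA)}

== RESULT ==
["ball_in(b1,rmD)", "ball_in(b5,rmA)", "carry(b3,left)", "free(right)", "robot_in(rmA)"]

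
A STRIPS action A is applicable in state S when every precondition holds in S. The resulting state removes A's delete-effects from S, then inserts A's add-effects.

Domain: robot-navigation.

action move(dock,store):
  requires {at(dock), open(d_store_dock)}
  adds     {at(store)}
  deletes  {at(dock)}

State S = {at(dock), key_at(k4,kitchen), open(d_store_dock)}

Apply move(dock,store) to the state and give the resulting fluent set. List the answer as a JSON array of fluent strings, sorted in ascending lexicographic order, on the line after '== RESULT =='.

Progress:
  pre ⊆ S: {at(dock), open(d_store_dock)} ⊆ S  — applicable
  S \ del = {key_at(k4,kitchen), open(d_store_dock)}
  ∪ add   = {at(store), key_at(k4,kitchen), open(d_store_dock)}

== RESULT ==
["at(store)", "key_at(k4,kitchen)", "open(d_store_dock)"]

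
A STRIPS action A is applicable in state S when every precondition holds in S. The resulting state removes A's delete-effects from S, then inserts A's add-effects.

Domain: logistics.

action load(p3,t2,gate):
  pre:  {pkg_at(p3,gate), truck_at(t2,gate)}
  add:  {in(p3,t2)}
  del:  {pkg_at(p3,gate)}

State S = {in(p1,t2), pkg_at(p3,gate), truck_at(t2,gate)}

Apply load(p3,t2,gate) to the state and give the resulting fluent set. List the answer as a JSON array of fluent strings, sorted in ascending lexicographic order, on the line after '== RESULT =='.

Compute (S \ del) ∪ add:
  pre ⊆ S: {pkg_at(p3,gate), truck_at(t2,gate)} ⊆ S  — applicable
  S \ del = {in(p1,t2), truck_at(t2,gate)}
  ∪ add   = {in(p1,t2), in(p3,t2), truck_at(t2,gate)}

== RESULT ==
["in(p1,t2)", "in(p3,t2)", "truck_at(t2,gate)"]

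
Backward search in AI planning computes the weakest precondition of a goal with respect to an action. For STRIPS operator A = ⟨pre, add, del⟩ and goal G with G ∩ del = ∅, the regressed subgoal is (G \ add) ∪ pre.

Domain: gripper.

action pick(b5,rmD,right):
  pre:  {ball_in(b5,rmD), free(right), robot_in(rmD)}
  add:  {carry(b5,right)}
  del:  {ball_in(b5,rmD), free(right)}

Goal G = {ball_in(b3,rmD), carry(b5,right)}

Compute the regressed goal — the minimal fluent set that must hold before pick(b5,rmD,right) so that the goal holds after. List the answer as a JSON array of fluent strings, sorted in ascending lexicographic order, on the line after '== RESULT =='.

Regress:
  G ∩ del = {}  (empty — regression defined)
  G \ add = {ball_in(b3,rmD), carry(b5,right)} \ {carry(b5,right)} = {ball_in(b3,rmD)}
  ∪ pre   = {ball_in(b3,rmD)} ∪ {ball_in(b5,rmD), free(right), robot_in(rmD)}
          = {ball_in(b3,rmD), ball_in(b5,rmD), free(right), robot_in(rmD)}

== RESULT ==
["ball_in(b3,rmD)", "ball_in(b5,rmD)", "free(right)", "robot_in(rmD)"]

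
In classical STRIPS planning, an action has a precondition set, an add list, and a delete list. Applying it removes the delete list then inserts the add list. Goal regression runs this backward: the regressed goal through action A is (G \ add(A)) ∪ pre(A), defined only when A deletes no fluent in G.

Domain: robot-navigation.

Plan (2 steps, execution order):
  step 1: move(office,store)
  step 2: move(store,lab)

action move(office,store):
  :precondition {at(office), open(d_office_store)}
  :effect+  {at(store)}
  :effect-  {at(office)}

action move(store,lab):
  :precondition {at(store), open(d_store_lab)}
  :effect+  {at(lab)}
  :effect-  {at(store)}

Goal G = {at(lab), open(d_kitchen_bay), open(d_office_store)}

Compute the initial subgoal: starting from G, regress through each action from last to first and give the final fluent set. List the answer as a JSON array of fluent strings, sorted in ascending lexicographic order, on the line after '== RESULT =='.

Regress step by step:
  through step 2 (move(store,lab)): drop {at(lab)}, keep {open(d_kitchen_bay), open(d_office_store)}, require {at(store), open(d_store_lab)}
    → {at(store), open(d_kitchen_bay), open(d_office_store), open(d_store_lab)}
  through step 1 (move(office,store)): drop {at(store)}, keep {open(d_kitchen_bay), open(d_office_store), open(d_store_lab)}, require {at(office), open(d_office_store)}
    → {at(office), open(d_kitchen_bay), open(d_office_store), open(d_store_lab)}

== RESULT ==
["at(office)", "open(d_kitchen_bay)", "open(d_office_store)", "open(d_store_lab)"]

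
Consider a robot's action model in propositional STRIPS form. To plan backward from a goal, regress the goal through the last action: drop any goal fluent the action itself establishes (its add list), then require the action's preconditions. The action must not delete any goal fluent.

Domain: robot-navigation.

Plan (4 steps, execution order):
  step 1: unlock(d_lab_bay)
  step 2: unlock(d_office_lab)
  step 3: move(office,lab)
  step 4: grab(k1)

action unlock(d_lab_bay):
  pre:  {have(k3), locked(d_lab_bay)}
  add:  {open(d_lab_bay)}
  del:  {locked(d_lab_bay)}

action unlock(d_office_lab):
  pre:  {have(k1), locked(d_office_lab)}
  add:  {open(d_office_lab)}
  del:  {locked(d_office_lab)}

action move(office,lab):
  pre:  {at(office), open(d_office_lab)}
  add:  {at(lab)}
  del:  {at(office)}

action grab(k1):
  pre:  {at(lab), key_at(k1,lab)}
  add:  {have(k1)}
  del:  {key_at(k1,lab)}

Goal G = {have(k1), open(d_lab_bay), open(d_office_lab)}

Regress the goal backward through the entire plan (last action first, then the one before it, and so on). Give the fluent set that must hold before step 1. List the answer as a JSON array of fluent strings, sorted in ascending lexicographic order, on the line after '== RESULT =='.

Work backward from the goal:
  through step 4 (grab(k1)): drop {have(k1)}, keep {open(d_lab_bay), open(d_office_lab)}, require {at(lab), key_at(k1,lab)}
    → {at(lab), key_at(k1,lab), open(d_lab_bay), open(d_office_lab)}
  through step 3 (move(office,lab)): drop {at(lab)}, keep {key_at(k1,lab), open(d_lab_bay), open(d_office_lab)}, require {at(office), open(d_office_lab)}
    → {at(office), key_at(k1,lab), open(d_lab_bay), open(d_office_lab)}
  through step 2 (unlock(d_office_lab)): drop {open(d_office_lab)}, keep {at(office), key_at(k1,lab), open(d_lab_bay)}, require {have(k1), locked(d_office_lab)}
    → {at(office), have(k1), key_at(k1,lab), locked(d_office_lab), open(d_lab_bay)}
  through step 1 (unlock(d_lab_bay)): drop {open(d_lab_bay)}, keep {at(office), have(k1), key_at(k1,lab), locked(d_office_lab)}, require {have(k3), locked(d_lab_bay)}
    → {at(office), have(k1), have(k3), key_at(k1,lab), locked(d_lab_bay), locked(d_office_lab)}

== RESULT ==
["at(office)", "have(k1)", "have(k3)", "key_at(k1,lab)", "locked(d_lab_bay)", "locked(d_office_lab)"]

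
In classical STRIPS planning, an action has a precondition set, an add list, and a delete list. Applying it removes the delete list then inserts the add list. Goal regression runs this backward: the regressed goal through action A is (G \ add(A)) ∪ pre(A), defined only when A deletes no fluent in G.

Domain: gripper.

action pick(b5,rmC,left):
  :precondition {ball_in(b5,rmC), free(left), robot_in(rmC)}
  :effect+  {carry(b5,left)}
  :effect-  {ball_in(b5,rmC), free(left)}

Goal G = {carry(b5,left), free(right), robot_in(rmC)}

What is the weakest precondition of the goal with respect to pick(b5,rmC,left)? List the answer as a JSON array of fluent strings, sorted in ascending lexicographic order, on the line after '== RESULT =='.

Regress:
  G ∩ del = {}  (empty — regression defined)
  G \ add = {carry(b5,left), free(right), robot_in(rmC)} \ {carry(b5,left)} = {free(right), robot_in(rmC)}
  ∪ pre   = {free(right), robot_in(rmC)} ∪ {ball_in(b5,rmC), free(left), robot_in(rmC)}
          = {ball_in(b5,rmC), free(left), free(right), robot_in(rmC)}

== RESULT ==
["ball_in(b5,rmC)", "free(left)", "free(right)", "robot_in(rmC)"]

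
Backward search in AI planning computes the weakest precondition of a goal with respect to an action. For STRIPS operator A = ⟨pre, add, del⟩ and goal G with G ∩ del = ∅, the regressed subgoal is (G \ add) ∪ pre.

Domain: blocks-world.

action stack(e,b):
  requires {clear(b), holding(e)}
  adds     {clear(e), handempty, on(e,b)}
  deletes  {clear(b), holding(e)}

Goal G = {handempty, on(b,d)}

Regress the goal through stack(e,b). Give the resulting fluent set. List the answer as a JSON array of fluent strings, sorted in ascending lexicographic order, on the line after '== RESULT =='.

Regress:
  G ∩ del = {}  (empty — regression defined)
  G \ add = {handempty, on(b,d)} \ {clear(e), handempty, on(e,b)} = {on(b,d)}
  ∪ pre   = {on(b,d)} ∪ {clear(b), holding(e)}
          = {clear(b), holding(e), on(b,d)}

== RESULT ==
["clear(b)", "holding(e)", "on(b,d)"]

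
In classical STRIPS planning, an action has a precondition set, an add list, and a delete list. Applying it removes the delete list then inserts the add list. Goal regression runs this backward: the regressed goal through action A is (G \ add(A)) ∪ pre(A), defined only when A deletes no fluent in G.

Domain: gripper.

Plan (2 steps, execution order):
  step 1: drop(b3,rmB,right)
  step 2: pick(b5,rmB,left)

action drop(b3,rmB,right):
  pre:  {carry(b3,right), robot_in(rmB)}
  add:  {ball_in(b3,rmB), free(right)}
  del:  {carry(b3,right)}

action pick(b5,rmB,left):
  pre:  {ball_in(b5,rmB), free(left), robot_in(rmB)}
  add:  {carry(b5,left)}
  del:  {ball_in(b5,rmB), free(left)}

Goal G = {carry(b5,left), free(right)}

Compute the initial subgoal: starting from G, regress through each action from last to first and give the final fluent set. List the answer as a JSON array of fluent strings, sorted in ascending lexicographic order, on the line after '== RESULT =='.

Regress step by step:
  through step 2 (pick(b5,rmB,left)): drop {carry(b5,left)}, keep {free(right)}, require {ball_in(b5,rmB), free(left), robot_in(rmB)}
    → {ball_in(b5,rmB), free(left), free(right), robot_in(rmB)}
  through step 1 (drop(b3,rmB,right)): drop {free(right)}, keep {ball_in(b5,rmB), free(left), robot_in(rmB)}, require {carry(b3,right), robot_in(rmB)}
    → {ball_in(b5,rmB), carry(b3,right), free(left), robot_in(rmB)}

== RESULT ==
["ball_in(b5,rmB)", "carry(b3,right)", "free(left)", "robot_in(rmB)"]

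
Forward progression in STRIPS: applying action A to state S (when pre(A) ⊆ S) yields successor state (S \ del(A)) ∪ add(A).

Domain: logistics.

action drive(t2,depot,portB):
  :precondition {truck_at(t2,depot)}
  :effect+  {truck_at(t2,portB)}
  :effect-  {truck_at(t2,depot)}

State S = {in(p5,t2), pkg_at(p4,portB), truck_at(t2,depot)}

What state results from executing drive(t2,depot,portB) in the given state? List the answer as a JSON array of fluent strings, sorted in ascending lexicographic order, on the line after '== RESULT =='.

Compute (S \ del) ∪ add:
  pre ⊆ S: {truck_at(t2,depot)} ⊆ S  — applicable
  S \ del = {in(p5,t2), pkg_at(p4,portB)}
  ∪ add   = {in(p5,t2), pkg_at(p4,portB), truck_at(t2,portB)}

== RESULT ==
["in(p5,t2)", "pkg_at(p4,portB)", "truck_at(t2,portB)"]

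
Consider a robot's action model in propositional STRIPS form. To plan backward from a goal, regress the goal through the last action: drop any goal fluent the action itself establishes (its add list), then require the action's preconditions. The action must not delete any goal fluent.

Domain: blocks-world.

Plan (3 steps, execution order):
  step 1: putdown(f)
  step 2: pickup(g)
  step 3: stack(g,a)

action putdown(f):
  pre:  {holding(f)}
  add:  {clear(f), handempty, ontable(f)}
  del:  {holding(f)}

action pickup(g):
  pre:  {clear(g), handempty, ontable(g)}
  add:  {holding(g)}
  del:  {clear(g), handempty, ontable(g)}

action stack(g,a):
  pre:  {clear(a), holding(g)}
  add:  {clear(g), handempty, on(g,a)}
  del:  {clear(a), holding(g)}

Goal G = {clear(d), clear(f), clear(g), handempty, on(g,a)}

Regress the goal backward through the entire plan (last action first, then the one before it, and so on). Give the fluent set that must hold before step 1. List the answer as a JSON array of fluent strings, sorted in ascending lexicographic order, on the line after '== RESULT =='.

Work backward from the goal:
  through step 3 (stack(g,a)): drop {clear(g), handempty, on(g,a)}, keep {clear(d), clear(f)}, require {clear(a), holding(g)}
    → {clear(a), clear(d), clear(f), holding(g)}
  through step 2 (pickup(g)): drop {holding(g)}, keep {clear(a), clear(d), clear(f)}, require {clear(g), handempty, ontable(g)}
    → {clear(a), clear(d), clear(f), clear(g), handempty, ontable(g)}
  through step 1 (putdown(f)): drop {clear(f), handempty}, keep {clear(a), clear(d), clear(g), ontable(g)}, require {holding(f)}
    → {clear(a), clear(d), clear(g), holding(f), ontable(g)}

== RESULT ==
["clear(a)", "clear(d)", "clear(g)", "holding(f)", "ontable(g)"]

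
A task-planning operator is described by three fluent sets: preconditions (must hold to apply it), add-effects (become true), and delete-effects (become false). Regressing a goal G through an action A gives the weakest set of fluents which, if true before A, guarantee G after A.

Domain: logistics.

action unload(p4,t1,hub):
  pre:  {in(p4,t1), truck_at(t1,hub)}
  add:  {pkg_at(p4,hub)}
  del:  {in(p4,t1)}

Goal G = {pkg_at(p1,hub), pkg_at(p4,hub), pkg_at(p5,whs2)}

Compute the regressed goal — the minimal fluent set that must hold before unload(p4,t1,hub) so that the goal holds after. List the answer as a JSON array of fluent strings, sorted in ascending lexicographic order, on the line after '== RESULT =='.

Regress:
  G ∩ del = {}  (empty — regression defined)
  G \ add = {pkg_at(p1,hub), pkg_at(p4,hub), pkg_at(p5,whs2)} \ {pkg_at(p4,hub)} = {pkg_at(p1,hub), pkg_at(p5,whs2)}
  ∪ pre   = {pkg_at(p1,hub), pkg_at(p5,whs2)} ∪ {in(p4,t1), truck_at(t1,hub)}
          = {in(p4,t1), pkg_at(p1,hub), pkg_at(p5,whs2), truck_at(t1,hub)}

== RESULT ==
["in(p4,t1)", "pkg_at(p1,hub)", "pkg_at(p5,whs2)", "truck_at(t1,hub)"]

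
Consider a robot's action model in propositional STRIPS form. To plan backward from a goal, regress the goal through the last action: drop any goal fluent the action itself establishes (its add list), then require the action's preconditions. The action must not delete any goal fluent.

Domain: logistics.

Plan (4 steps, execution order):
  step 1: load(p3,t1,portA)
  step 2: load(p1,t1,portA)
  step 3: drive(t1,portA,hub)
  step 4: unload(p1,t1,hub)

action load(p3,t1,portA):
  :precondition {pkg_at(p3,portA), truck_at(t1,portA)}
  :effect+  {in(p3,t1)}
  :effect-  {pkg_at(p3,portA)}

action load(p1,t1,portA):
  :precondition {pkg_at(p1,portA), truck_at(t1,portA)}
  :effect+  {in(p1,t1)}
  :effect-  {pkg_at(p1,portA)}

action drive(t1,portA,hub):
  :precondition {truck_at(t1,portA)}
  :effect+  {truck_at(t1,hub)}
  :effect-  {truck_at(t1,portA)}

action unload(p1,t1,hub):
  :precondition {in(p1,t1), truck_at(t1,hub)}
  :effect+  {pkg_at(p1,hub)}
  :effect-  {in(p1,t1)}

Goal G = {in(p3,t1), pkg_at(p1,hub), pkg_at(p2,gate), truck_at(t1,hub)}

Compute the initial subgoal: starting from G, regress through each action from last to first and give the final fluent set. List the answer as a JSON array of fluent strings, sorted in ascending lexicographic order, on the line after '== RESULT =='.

Regress step by step:
  through step 4 (unload(p1,t1,hub)): drop {pkg_at(p1,hub)}, keep {in(p3,t1), pkg_at(p2,gate), truck_at(t1,hub)}, require {in(p1,t1), truck_at(t1,hub)}
    → {in(p1,t1), in(p3,t1), pkg_at(p2,gate), truck_at(t1,hub)}
  through step 3 (drive(t1,portA,hub)): drop {truck_at(t1,hub)}, keep {in(p1,t1), in(p3,t1), pkg_at(p2,gate)}, require {truck_at(t1,portA)}
    → {in(p1,t1), in(p3,t1), pkg_at(p2,gate), truck_at(t1,portA)}
  through step 2 (load(p1,t1,portA)): drop {in(p1,t1)}, keep {in(p3,t1), pkg_at(p2,gate), truck_at(t1,portA)}, require {pkg_at(p1,portA), truck_at(t1,portA)}
    → {in(p3,t1), pkg_at(p1,portA), pkg_at(p2,gate), truck_at(t1,portA)}
  through step 1 (load(p3,t1,portA)): drop {in(p3,t1)}, keep {pkg_at(p1,portA), pkg_at(p2,gate), truck_at(t1,portA)}, require {pkg_at(p3,portA), truck_at(t1,portA)}
    → {pkg_at(p1,portA), pkg_at(p2,gate), pkg_at(p3,portA), truck_at(t1,portA)}

== RESULT ==
["pkg_at(p1,portA)", "pkg_at(p2,gate)", "pkg_at(p3,portA)", "truck_at(t1,portA)"]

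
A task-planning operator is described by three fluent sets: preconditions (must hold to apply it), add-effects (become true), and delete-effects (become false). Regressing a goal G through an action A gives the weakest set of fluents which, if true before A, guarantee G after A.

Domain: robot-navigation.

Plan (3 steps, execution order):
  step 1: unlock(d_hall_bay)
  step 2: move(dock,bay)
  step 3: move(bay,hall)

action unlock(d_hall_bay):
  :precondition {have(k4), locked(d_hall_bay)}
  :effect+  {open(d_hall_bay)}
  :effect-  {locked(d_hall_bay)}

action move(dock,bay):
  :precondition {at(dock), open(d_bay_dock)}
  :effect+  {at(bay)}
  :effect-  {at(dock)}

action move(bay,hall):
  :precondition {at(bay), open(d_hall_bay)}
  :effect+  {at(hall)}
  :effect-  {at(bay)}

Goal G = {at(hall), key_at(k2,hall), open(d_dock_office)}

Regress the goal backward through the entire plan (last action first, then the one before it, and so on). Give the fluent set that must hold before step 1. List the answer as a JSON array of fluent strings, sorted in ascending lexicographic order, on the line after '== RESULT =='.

Work backward from the goal:
  through step 3 (move(bay,hall)): drop {at(hall)}, keep {key_at(k2,hall), open(d_dock_office)}, require {at(bay), open(d_hall_bay)}
    → {at(bay), key_at(k2,hall), open(d_dock_office), open(d_hall_bay)}
  through step 2 (move(dock,bay)): drop {at(bay)}, keep {key_at(k2,hall), open(d_dock_office), open(d_hall_bay)}, require {at(dock), open(d_bay_dock)}
    → {at(dock), key_at(k2,hall), open(d_bay_dock), open(d_dock_office), open(d_hall_bay)}
  through step 1 (unlock(d_hall_bay)): drop {open(d_hall_bay)}, keep {at(dock), key_at(k2,hall), open(d_bay_dock), open(d_dock_office)}, require {have(k4), locked(d_hall_bay)}
    → {at(dock), have(k4), key_at(k2,hall), locked(d_hall_bay), open(d_bay_dock), open(d_dock_office)}

== RESULT ==
["at(dock)", "have(k4)", "key_at(k2,hall)", "locked(d_hall_bay)", "open(d_bay_dock)", "open(d_dock_office)"]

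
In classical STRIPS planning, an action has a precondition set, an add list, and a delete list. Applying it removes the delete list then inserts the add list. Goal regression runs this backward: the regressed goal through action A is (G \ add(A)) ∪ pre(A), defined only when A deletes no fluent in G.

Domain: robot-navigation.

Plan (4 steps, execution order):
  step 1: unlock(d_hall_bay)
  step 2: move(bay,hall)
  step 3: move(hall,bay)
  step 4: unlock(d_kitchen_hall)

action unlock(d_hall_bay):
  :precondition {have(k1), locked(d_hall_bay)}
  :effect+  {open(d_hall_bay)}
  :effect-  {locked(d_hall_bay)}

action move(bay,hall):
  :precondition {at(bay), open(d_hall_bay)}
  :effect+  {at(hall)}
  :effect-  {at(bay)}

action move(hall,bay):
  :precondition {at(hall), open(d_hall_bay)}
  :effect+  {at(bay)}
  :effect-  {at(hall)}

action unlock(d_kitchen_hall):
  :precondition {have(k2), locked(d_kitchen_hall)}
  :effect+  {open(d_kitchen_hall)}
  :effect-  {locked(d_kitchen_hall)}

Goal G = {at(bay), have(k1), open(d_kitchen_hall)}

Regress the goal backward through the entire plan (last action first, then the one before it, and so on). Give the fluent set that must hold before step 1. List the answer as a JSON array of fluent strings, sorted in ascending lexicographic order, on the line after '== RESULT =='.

Regress step by step:
  through step 4 (unlock(d_kitchen_hall)): drop {open(d_kitchen_hall)}, keep {at(bay), have(k1)}, require {have(k2), locked(d_kitchen_hall)}
    → {at(bay), have(k1), have(k2), locked(d_kitchen_hall)}
  through step 3 (move(hall,bay)): drop {at(bay)}, keep {have(k1), have(k2), locked(d_kitchen_hall)}, require {at(hall), open(d_hall_bay)}
    → {at(hall), have(k1), have(k2), locked(d_kitchen_hall), open(d_hall_bay)}
  through step 2 (move(bay,hall)): drop {at(hall)}, keep {have(k1), have(k2), locked(d_kitchen_hall), open(d_hall_bay)}, require {at(bay), open(d_hall_bay)}
    → {at(bay), have(k1), have(k2), locked(d_kitchen_hall), open(d_hall_bay)}
  through step 1 (unlock(d_hall_bay)): drop {open(d_hall_bay)}, keep {at(bay), have(k1), have(k2), locked(d_kitchen_hall)}, require {have(k1), locked(d_hall_bay)}
    → {at(bay), have(k1), have(k2), locked(d_hall_bay), locked(d_kitchen_hall)}

== RESULT ==
["at(bay)", "have(k1)", "have(k2)", "locked(d_hall_bay)", "locked(d_kitchen_hall)"]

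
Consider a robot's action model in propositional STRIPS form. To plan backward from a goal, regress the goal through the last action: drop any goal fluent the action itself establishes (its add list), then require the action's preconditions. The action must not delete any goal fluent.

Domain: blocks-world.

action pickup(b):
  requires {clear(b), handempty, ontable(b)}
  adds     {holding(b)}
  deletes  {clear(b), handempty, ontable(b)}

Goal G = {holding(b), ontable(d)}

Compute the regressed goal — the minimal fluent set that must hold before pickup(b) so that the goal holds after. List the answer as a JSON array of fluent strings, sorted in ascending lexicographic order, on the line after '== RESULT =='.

Regress:
  G ∩ del = {}  (empty — regression defined)
  G \ add = {holding(b), ontable(d)} \ {holding(b)} = {ontable(d)}
  ∪ pre   = {ontable(d)} ∪ {clear(b), handempty, ontable(b)}
          = {clear(b), handempty, ontable(b), ontable(d)}

== RESULT ==
["clear(b)", "handempty", "ontable(b)", "ontable(d)"]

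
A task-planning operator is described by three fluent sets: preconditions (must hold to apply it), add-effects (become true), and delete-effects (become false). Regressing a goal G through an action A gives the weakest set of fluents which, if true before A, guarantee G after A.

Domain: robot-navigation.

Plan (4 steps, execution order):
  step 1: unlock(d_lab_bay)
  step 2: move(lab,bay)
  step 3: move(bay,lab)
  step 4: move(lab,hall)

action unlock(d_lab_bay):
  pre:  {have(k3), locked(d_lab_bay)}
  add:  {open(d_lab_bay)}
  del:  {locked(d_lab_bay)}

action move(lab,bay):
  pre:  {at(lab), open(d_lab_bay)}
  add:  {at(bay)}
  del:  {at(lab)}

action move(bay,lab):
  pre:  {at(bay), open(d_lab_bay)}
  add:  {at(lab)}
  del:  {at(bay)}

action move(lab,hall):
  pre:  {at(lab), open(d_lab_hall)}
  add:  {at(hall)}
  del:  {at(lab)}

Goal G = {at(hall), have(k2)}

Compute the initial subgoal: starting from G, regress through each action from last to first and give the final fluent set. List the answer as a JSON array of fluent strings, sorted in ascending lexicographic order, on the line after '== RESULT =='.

Work backward from the goal:
  through step 4 (move(lab,hall)): drop {at(hall)}, keep {have(k2)}, require {at(lab), open(d_lab_hall)}
    → {at(lab), have(k2), open(d_lab_hall)}
  through step 3 (move(bay,lab)): drop {at(lab)}, keep {have(k2), open(d_lab_hall)}, require {at(bay), open(d_lab_bay)}
    → {at(bay), have(k2), open(d_lab_bay), open(d_lab_hall)}
  through step 2 (move(lab,bay)): drop {at(bay)}, keep {have(k2), open(d_lab_bay), open(d_lab_hall)}, require {at(lab), open(d_lab_bay)}
    → {at(lab), have(k2), open(d_lab_bay), open(d_lab_hall)}
  through step 1 (unlock(d_lab_bay)): drop {open(d_lab_bay)}, keep {at(lab), have(k2), open(d_lab_hall)}, require {have(k3), locked(d_lab_bay)}
    → {at(lab), have(k2), have(k3), locked(d_lab_bay), open(d_lab_hall)}

== RESULT ==
["at(lab)", "have(k2)", "have(k3)", "locked(d_lab_bay)", "open(d_lab_hall)"]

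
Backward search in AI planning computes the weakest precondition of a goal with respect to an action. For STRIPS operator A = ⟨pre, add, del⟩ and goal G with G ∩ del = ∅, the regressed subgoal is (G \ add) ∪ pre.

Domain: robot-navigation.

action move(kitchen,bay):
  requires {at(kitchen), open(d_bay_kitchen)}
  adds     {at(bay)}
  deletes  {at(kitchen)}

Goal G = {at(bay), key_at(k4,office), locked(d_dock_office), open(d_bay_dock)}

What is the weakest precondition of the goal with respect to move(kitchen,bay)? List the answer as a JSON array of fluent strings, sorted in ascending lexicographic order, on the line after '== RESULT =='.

Compute (G \ add) ∪ pre:
  G ∩ del = {}  (empty — regression defined)
  G \ add = {at(bay), key_at(k4,office), locked(d_dock_office), open(d_bay_dock)} \ {at(bay)} = {key_at(k4,office), locked(d_dock_office), open(d_bay_dock)}
  ∪ pre   = {key_at(k4,office), locked(d_dock_office), open(d_bay_dock)} ∪ {at(kitchen), open(d_bay_kitchen)}
          = {at(kitchen), key_at(k4,office), locked(d_dock_office), open(d_bay_dock), open(d_bay_kitchen)}

== RESULT ==
["at(kitchen)", "key_at(k4,office)", "locked(d_dock_office)", "open(d_bay_dock)", "open(d_bay_kitchen)"]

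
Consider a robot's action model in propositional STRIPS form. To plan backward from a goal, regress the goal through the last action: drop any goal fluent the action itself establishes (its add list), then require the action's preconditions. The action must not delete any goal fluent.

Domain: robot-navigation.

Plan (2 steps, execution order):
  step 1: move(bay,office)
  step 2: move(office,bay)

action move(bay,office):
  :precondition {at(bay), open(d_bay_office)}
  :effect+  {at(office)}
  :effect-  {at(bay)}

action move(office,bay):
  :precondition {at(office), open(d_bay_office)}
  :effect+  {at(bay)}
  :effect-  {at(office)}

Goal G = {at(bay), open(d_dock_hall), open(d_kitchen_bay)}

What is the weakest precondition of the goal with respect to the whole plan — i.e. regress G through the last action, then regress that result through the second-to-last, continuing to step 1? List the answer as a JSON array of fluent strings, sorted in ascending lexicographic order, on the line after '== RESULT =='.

Work backward from the goal:
  through step 2 (move(office,bay)): drop {at(bay)}, keep {open(d_dock_hall), open(d_kitchen_bay)}, require {at(office), open(d_bay_office)}
    → {at(office), open(d_bay_office), open(d_dock_hall), open(d_kitchen_bay)}
  through step 1 (move(bay,office)): drop {at(office)}, keep {open(d_bay_office), open(d_dock_hall), open(d_kitchen_bay)}, require {at(bay), open(d_bay_office)}
    → {at(bay), open(d_bay_office), open(d_dock_hall), open(d_kitchen_bay)}

== RESULT ==
["at(bay)", "open(d_bay_office)", "open(d_dock_hall)", "open(d_kitchen_bay)"]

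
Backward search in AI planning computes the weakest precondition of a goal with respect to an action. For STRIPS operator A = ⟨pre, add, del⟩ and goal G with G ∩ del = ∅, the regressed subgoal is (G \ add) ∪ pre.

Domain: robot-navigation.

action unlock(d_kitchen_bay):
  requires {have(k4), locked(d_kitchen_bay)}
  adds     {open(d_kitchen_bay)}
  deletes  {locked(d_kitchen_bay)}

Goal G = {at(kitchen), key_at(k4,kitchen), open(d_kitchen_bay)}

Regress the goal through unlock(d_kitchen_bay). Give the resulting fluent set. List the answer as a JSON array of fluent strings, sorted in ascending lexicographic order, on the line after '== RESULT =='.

Compute (G \ add) ∪ pre:
  G ∩ del = {}  (empty — regression defined)
  G \ add = {at(kitchen), key_at(k4,kitchen), open(d_kitchen_bay)} \ {open(d_kitchen_bay)} = {at(kitchen), key_at(k4,kitchen)}
  ∪ pre   = {at(kitchen), key_at(k4,kitchen)} ∪ {have(k4), locked(d_kitchen_bay)}
          = {at(kitchen), have(k4), key_at(k4,kitchen), locked(d_kitchen_bay)}

== RESULT ==
["at(kitchen)", "have(k4)", "key_at(k4,kitchen)", "locked(d_kitchen_bay)"]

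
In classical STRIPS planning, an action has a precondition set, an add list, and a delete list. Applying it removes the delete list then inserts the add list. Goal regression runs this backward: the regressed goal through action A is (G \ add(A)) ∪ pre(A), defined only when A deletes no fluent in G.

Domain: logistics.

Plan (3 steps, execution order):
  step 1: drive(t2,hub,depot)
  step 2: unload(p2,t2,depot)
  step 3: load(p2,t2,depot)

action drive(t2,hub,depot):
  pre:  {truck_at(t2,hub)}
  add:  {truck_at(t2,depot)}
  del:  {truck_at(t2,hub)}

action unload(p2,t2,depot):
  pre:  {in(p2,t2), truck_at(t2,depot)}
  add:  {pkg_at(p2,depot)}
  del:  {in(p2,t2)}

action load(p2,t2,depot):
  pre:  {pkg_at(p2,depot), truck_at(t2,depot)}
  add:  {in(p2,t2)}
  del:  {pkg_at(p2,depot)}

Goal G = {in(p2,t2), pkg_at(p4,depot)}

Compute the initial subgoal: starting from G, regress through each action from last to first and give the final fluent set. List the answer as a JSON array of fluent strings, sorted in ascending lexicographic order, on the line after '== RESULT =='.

Work backward from the goal:
  through step 3 (load(p2,t2,depot)): drop {in(p2,t2)}, keep {pkg_at(p4,depot)}, require {pkg_at(p2,depot), truck_at(t2,depot)}
    → {pkg_at(p2,depot), pkg_at(p4,depot), truck_at(t2,depot)}
  through step 2 (unload(p2,t2,depot)): drop {pkg_at(p2,depot)}, keep {pkg_at(p4,depot), truck_at(t2,depot)}, require {in(p2,t2), truck_at(t2,depot)}
    → {in(p2,t2), pkg_at(p4,depot), truck_at(t2,depot)}
  through step 1 (drive(t2,hub,depot)): drop {truck_at(t2,depot)}, keep {in(p2,t2), pkg_at(p4,depot)}, require {truck_at(t2,hub)}
    → {in(p2,t2), pkg_at(p4,depot), truck_at(t2,hub)}

== RESULT ==
["in(p2,t2)", "pkg_at(p4,depot)", "truck_at(t2,hub)"]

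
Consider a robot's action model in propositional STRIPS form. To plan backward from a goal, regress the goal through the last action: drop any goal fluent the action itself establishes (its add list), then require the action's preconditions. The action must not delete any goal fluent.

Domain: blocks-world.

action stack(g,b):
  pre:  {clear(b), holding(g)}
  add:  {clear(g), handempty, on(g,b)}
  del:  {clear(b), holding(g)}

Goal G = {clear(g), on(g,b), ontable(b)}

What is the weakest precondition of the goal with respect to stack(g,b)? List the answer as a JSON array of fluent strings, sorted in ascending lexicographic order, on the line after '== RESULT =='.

Compute (G \ add) ∪ pre:
  G ∩ del = {}  (empty — regression defined)
  G \ add = {clear(g), on(g,b), ontable(b)} \ {clear(g), handempty, on(g,b)} = {ontable(b)}
  ∪ pre   = {ontable(b)} ∪ {clear(b), holding(g)}
          = {clear(b), holding(g), ontable(b)}

== RESULT ==
["clear(b)", "holding(g)", "ontable(b)"]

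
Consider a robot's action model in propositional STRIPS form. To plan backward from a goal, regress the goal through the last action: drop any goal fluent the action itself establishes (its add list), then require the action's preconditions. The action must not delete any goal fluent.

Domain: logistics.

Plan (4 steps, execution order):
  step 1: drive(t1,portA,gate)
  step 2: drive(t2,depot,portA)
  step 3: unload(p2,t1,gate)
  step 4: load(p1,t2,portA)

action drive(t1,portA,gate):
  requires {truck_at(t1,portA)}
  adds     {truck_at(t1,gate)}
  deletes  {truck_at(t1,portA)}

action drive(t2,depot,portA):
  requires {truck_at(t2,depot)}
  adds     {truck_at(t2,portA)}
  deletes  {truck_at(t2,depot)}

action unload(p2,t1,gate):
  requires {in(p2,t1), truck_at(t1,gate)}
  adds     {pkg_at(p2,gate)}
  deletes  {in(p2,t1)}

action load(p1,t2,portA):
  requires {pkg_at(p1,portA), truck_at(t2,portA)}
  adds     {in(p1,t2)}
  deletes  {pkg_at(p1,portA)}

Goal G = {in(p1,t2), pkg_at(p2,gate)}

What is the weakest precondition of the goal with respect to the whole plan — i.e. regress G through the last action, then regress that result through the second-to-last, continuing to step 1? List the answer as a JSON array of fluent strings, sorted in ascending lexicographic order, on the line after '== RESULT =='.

Work backward from the goal:
  through step 4 (load(p1,t2,portA)): drop {in(p1,t2)}, keep {pkg_at(p2,gate)}, require {pkg_at(p1,portA), truck_at(t2,portA)}
    → {pkg_at(p1,portA), pkg_at(p2,gate), truck_at(t2,portA)}
  through step 3 (unload(p2,t1,gate)): drop {pkg_at(p2,gate)}, keep {pkg_at(p1,portA), truck_at(t2,portA)}, require {in(p2,t1), truck_at(t1,gate)}
    → {in(p2,t1), pkg_at(p1,portA), truck_at(t1,gate), truck_at(t2,portA)}
  through step 2 (drive(t2,depot,portA)): drop {truck_at(t2,portA)}, keep {in(p2,t1), pkg_at(p1,portA), truck_at(t1,gate)}, require {truck_at(t2,depot)}
    → {in(p2,t1), pkg_at(p1,portA), truck_at(t1,gate), truck_at(t2,depot)}
  through step 1 (drive(t1,portA,gate)): drop {truck_at(t1,gate)}, keep {in(p2,t1), pkg_at(p1,portA), truck_at(t2,depot)}, require {truck_at(t1,portA)}
    → {in(p2,t1), pkg_at(p1,portA), truck_at(t1,portA), truck_at(t2,depot)}

== RESULT ==
["in(p2,t1)", "pkg_at(p1,portA)", "truck_at(t1,portA)", "truck_at(t2,depot)"]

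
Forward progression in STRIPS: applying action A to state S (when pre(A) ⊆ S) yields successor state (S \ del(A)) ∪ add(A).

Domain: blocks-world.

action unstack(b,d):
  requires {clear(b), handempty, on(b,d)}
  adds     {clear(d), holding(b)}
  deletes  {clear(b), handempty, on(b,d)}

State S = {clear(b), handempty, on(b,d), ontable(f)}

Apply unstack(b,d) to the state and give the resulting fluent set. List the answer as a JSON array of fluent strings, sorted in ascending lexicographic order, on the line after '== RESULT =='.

Progress:
  pre ⊆ S: {clear(b), handempty, on(b,d)} ⊆ S  — applicable
  S \ del = {ontable(f)}
  ∪ add   = {clear(d), holding(b), ontable(f)}

== RESULT ==
["clear(d)", "holding(b)", "ontable(f)"]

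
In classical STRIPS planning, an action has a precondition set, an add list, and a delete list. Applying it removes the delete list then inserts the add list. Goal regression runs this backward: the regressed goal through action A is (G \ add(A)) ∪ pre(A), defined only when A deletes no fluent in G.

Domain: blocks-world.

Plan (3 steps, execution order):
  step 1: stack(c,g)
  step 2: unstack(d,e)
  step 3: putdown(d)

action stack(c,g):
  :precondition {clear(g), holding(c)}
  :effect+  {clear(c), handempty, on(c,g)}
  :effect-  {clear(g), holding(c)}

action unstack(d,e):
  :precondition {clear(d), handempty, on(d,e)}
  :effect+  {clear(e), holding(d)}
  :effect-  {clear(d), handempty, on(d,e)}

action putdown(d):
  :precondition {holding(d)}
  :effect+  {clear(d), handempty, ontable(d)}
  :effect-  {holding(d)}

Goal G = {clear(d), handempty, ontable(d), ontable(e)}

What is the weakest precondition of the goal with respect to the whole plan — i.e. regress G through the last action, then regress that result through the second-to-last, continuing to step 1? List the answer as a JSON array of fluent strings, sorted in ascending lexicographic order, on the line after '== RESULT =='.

Regress step by step:
  through step 3 (putdown(d)): drop {clear(d), handempty, ontable(d)}, keep {ontable(e)}, require {holding(d)}
    → {holding(d), ontable(e)}
  through step 2 (unstack(d,e)): drop {holding(d)}, keep {ontable(e)}, require {clear(d), handempty, on(d,e)}
    → {clear(d), handempty, on(d,e), ontable(e)}
  through step 1 (stack(c,g)): drop {handempty}, keep {clear(d), on(d,e), ontable(e)}, require {clear(g), holding(c)}
    → {clear(d), clear(g), holding(c), on(d,e), ontable(e)}

== RESULT ==
["clear(d)", "clear(g)", "holding(c)", "on(d,e)", "ontable(e)"]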